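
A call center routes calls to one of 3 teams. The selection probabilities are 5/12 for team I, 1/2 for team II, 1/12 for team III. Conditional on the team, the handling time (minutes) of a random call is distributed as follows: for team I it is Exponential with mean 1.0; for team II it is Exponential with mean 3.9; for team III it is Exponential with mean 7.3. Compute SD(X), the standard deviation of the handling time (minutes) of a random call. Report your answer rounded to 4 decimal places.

4.0093

Per component, I: μ=1, E[X²]=2; II: μ=3.9, E[X²]=30.42; III: μ=7.3, E[X²]=106.58.
E[X] = 0.416667·1 + 0.5·3.9 + 0.0833333·7.3 = 2.975.
E[X²] = 0.416667·2 + 0.5·30.42 + 0.0833333·106.58 = 24.925.
Var(X) = E[X²] − (E[X])² = 24.925 − 8.85063 = 16.0744.
SD(X) = √16.0744 = 4.00929.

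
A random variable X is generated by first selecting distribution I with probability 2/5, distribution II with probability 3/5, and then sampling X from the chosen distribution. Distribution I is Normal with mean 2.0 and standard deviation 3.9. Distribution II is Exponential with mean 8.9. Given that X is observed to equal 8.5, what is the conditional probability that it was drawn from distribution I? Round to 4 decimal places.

Likelihoods f(8.5 | ·): I: 0.025507; II: 0.0432349.
Posterior ∝ prior × likelihood. Numerator for I: 0.4·0.025507 = 0.0102028.
Normalizing constant: 0.4·0.025507 + 0.6·0.0432349 = 0.0361437.
P(I | observation) = 0.0102028 / 0.0361437 = 0.282284.

0.2823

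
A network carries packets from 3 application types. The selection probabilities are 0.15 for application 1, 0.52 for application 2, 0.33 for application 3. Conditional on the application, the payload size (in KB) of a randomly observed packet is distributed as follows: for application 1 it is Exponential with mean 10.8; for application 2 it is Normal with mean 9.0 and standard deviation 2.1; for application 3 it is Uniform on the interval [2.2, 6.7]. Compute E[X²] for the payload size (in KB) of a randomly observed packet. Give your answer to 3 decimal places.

86.497

For each component E[X²] = Var + (mean)², giving 1: 233.28; 2: 85.41; 3: 21.49.
Overall E[X²] = 0.15·233.28 + 0.52·85.41 + 0.33·21.49 = 86.4969.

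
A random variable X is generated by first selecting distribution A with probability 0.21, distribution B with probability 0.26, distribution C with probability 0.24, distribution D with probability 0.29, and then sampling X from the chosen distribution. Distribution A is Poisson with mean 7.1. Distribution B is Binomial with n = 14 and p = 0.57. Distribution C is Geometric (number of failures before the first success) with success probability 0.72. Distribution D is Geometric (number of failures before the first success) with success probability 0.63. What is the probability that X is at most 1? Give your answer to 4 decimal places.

0.4729

Conditional on each component, P(X ≤ 1): A: 0.00668335; B: 0.000144506; C: 0.9216; D: 0.8631.
By total probability, P(X ≤ 1) = 0.21·0.00668335 + 0.26·0.000144506 + 0.24·0.9216 + 0.29·0.8631 = 0.472924.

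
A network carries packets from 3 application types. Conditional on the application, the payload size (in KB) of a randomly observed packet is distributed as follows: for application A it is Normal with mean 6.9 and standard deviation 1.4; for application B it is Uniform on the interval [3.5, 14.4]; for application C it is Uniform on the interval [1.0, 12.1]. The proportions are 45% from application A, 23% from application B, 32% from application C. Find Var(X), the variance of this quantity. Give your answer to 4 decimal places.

Per component, A: μ=6.9, E[X²]=49.57; B: μ=8.95, E[X²]=90.0033; C: μ=6.55, E[X²]=53.17.
E[X] = 0.45·6.9 + 0.23·8.95 + 0.32·6.55 = 7.2595.
E[X²] = 0.45·49.57 + 0.23·90.0033 + 0.32·53.17 = 60.0217.
Var(X) = E[X²] − (E[X])² = 60.0217 − 52.7003 = 7.32133.

7.3213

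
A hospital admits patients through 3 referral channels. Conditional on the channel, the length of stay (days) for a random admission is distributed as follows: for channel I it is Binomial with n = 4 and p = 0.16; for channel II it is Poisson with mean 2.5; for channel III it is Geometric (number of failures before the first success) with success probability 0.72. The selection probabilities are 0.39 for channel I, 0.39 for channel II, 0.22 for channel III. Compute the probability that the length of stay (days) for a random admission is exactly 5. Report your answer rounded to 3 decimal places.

0.026

Conditional on each channel, P(X = 5): I: 0; II: 0.0668009; III: 0.00123915.
By total probability, P(X = 5) = 0.39·0 + 0.39·0.0668009 + 0.22·0.00123915 = 0.026325.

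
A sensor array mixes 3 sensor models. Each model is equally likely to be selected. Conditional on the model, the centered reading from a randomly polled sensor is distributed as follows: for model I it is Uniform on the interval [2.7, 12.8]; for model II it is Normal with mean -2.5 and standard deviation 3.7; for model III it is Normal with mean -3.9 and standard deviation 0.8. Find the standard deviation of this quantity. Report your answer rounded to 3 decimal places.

Per component, I: μ=7.75, E[X²]=68.5633; II: μ=-2.5, E[X²]=19.94; III: μ=-3.9, E[X²]=15.85.
E[X] = 0.333333·7.75 + 0.333333·-2.5 + 0.333333·-3.9 = 0.45.
E[X²] = 0.333333·68.5633 + 0.333333·19.94 + 0.333333·15.85 = 34.7844.
Var(X) = E[X²] − (E[X])² = 34.7844 − 0.2025 = 34.5819.
SD(X) = √34.5819 = 5.88064.

5.881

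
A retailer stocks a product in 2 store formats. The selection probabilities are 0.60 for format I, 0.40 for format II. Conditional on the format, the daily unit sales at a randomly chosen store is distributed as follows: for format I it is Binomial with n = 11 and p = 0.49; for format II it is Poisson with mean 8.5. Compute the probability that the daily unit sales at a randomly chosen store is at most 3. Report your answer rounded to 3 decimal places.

0.088

Conditional on each format, P(X ≤ 3): I: 0.126692; II: 0.0301091.
By total probability, P(X ≤ 3) = 0.6·0.126692 + 0.4·0.0301091 = 0.0880591.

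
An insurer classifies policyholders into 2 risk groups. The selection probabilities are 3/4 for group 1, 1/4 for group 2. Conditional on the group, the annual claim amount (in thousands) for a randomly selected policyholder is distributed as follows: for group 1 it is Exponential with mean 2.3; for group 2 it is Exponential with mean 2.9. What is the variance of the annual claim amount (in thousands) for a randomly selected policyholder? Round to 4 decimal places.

Per component, 1: μ=2.3, E[X²]=10.58; 2: μ=2.9, E[X²]=16.82.
E[X] = 0.75·2.3 + 0.25·2.9 = 2.45.
E[X²] = 0.75·10.58 + 0.25·16.82 = 12.14.
Var(X) = E[X²] − (E[X])² = 12.14 − 6.0025 = 6.1375.

6.1375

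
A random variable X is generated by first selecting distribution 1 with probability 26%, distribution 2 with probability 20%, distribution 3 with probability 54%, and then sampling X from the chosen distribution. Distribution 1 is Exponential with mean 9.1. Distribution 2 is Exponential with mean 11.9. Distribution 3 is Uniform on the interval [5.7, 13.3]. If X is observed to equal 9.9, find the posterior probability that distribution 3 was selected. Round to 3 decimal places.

Likelihoods f(9.9 | ·): 1: 0.0370241; 2: 0.036572; 3: 0.131579.
Posterior ∝ prior × likelihood. Numerator for 3: 0.54·0.131579 = 0.0710526.
Normalizing constant: 0.26·0.0370241 + 0.2·0.036572 + 0.54·0.131579 = 0.0879933.
P(3 | observation) = 0.0710526 / 0.0879933 = 0.807478.

0.807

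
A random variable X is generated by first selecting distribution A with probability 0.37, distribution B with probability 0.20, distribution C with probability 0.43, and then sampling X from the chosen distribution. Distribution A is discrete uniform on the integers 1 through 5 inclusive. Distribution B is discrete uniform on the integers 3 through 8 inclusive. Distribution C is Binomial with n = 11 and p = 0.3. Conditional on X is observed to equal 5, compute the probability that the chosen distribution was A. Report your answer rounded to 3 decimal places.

Likelihoods P(X=5 | ·): A: 0.2; B: 0.166667; C: 0.13208.
Posterior ∝ prior × likelihood. Numerator for A: 0.37·0.2 = 0.074.
Normalizing constant: 0.37·0.2 + 0.2·0.166667 + 0.43·0.13208 = 0.164128.
P(A | observation) = 0.074 / 0.164128 = 0.450869.

0.451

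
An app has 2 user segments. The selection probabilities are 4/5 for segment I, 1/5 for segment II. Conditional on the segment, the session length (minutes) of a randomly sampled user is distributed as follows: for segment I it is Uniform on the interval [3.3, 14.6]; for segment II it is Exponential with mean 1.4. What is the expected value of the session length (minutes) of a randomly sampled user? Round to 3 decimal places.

Component means — I: 8.95; II: 1.4.
E[X] = 0.8·8.95 + 0.2·1.4 = 7.44.

7.440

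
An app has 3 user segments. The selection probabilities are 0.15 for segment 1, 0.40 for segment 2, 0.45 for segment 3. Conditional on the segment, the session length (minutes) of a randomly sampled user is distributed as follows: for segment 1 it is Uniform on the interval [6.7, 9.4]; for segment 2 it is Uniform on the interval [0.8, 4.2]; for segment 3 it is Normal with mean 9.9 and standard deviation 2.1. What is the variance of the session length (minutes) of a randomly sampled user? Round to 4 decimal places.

Per component, 1: μ=8.05, E[X²]=65.41; 2: μ=2.5, E[X²]=7.21333; 3: μ=9.9, E[X²]=102.42.
E[X] = 0.15·8.05 + 0.4·2.5 + 0.45·9.9 = 6.6625.
E[X²] = 0.15·65.41 + 0.4·7.21333 + 0.45·102.42 = 58.7858.
Var(X) = E[X²] − (E[X])² = 58.7858 − 44.3889 = 14.3969.

14.3969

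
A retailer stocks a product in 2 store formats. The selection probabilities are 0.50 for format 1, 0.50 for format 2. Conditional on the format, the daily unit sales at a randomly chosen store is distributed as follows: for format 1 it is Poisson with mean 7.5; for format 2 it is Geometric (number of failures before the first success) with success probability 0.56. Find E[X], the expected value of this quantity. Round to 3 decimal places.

4.143

Component means — 1: 7.5; 2: 0.785714.
E[X] = 0.5·7.5 + 0.5·0.785714 = 4.14286.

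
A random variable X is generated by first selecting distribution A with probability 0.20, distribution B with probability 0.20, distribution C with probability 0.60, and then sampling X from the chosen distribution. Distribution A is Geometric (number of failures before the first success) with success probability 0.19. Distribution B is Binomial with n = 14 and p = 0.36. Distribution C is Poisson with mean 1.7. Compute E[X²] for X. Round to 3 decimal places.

For each component E[X²] = Var + (mean)², giving A: 40.6122; B: 28.6272; C: 4.59.
Overall E[X²] = 0.2·40.6122 + 0.2·28.6272 + 0.6·4.59 = 16.6019.

16.602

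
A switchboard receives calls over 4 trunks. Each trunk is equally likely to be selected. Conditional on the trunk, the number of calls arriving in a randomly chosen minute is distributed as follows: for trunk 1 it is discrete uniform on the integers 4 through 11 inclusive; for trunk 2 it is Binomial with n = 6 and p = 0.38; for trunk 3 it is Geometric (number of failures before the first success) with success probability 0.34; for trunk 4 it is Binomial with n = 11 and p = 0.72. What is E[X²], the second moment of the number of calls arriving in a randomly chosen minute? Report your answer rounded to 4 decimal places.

35.6334

For each component E[X²] = Var + (mean)², giving 1: 61.5; 2: 6.612; 3: 9.47751; 4: 64.944.
Overall E[X²] = 0.25·61.5 + 0.25·6.612 + 0.25·9.47751 + 0.25·64.944 = 35.6334.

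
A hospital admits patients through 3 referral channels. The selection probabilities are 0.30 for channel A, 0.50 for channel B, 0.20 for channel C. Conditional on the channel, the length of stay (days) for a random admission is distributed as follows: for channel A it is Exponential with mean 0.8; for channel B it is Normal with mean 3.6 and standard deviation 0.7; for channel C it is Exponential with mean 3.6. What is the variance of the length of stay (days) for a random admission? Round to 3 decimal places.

4.675

Per component, A: μ=0.8, E[X²]=1.28; B: μ=3.6, E[X²]=13.45; C: μ=3.6, E[X²]=25.92.
E[X] = 0.3·0.8 + 0.5·3.6 + 0.2·3.6 = 2.76.
E[X²] = 0.3·1.28 + 0.5·13.45 + 0.2·25.92 = 12.293.
Var(X) = E[X²] − (E[X])² = 12.293 − 7.6176 = 4.6754.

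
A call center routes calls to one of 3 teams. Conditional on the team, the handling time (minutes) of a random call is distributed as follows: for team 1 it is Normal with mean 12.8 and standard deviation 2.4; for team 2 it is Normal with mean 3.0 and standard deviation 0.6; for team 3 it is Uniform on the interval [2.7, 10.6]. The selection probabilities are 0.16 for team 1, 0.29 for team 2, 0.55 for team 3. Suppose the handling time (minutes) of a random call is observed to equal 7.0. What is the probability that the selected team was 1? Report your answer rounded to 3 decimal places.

Likelihoods f(7.0 | ·): 1: 0.00896393; 2: 1.48515e-10; 3: 0.126582.
Posterior ∝ prior × likelihood. Numerator for 1: 0.16·0.00896393 = 0.00143423.
Normalizing constant: 0.16·0.00896393 + 0.29·1.48515e-10 + 0.55·0.126582 = 0.0710545.
P(1 | observation) = 0.00143423 / 0.0710545 = 0.0201849.

0.020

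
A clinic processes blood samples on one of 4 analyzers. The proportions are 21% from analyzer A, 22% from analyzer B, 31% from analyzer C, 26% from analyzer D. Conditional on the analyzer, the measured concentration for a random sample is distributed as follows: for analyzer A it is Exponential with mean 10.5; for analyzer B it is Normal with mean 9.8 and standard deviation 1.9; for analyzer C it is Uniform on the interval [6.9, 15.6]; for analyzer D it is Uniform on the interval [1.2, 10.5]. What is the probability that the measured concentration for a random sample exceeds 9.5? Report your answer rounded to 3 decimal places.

Conditional on each analyzer, P(X > 9.5): A: 0.404638; B: 0.56273; C: 0.701149; D: 0.107527.
By total probability, P(X > 9.5) = 0.21·0.404638 + 0.22·0.56273 + 0.31·0.701149 + 0.26·0.107527 = 0.454088.

0.454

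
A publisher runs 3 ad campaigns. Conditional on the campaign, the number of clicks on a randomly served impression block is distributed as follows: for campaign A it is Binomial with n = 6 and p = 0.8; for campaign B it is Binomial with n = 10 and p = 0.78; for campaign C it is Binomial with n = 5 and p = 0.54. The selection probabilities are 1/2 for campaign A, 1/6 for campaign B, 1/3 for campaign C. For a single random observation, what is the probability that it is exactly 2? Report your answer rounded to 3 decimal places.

0.102

Conditional on each campaign, P(X = 2): A: 0.01536; B: 0.000150239; C: 0.283832.
By total probability, P(X = 2) = 0.5·0.01536 + 0.166667·0.000150239 + 0.333333·0.283832 = 0.102316.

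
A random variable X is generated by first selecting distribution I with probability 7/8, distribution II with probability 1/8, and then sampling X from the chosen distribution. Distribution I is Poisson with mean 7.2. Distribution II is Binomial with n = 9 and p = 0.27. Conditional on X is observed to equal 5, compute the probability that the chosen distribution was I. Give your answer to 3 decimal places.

Likelihoods P(X=5 | ·): I: 0.120382; II: 0.0513429.
Posterior ∝ prior × likelihood. Numerator for I: 0.875·0.120382 = 0.105334.
Normalizing constant: 0.875·0.120382 + 0.125·0.0513429 = 0.111752.
P(I | observation) = 0.105334 / 0.111752 = 0.94257.

0.943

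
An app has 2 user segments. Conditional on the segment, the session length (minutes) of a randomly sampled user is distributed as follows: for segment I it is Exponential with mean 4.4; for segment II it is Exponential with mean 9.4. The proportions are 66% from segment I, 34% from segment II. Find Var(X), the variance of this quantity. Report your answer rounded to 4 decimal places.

48.4300

Per component, I: μ=4.4, E[X²]=38.72; II: μ=9.4, E[X²]=176.72.
E[X] = 0.66·4.4 + 0.34·9.4 = 6.1.
E[X²] = 0.66·38.72 + 0.34·176.72 = 85.64.
Var(X) = E[X²] − (E[X])² = 85.64 − 37.21 = 48.43.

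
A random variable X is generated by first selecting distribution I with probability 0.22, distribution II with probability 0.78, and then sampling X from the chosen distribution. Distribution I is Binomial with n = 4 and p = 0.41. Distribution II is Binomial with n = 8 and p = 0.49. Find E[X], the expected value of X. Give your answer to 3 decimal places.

3.418

Component means — I: 1.64; II: 3.92.
E[X] = 0.22·1.64 + 0.78·3.92 = 3.4184.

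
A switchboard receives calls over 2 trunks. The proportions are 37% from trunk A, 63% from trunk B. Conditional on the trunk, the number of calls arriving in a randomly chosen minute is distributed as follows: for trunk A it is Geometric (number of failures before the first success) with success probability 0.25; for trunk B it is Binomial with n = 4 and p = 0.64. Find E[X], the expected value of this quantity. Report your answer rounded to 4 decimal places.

2.7228

Component means — A: 3; B: 2.56.
E[X] = 0.37·3 + 0.63·2.56 = 2.7228.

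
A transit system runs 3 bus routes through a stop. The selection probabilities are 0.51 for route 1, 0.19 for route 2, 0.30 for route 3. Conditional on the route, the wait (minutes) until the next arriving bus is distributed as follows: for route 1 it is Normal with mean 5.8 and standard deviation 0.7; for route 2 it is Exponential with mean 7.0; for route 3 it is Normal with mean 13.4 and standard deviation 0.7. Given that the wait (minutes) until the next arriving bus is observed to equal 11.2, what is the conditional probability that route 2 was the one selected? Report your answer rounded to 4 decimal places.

Likelihoods f(11.2 | ·): 1: 6.81295e-14; 2: 0.0288424; 3: 0.00408253.
Posterior ∝ prior × likelihood. Numerator for 2: 0.19·0.0288424 = 0.00548005.
Normalizing constant: 0.51·6.81295e-14 + 0.19·0.0288424 + 0.3·0.00408253 = 0.00670481.
P(2 | observation) = 0.00548005 / 0.00670481 = 0.817331.

0.8173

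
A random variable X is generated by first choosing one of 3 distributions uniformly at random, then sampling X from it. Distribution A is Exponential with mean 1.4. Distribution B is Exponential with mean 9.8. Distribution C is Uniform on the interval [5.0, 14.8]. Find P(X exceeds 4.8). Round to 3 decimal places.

0.548

Conditional on each component, P(X > 4.8): A: 0.0324332; B: 0.612751; C: 1.
By total probability, P(X > 4.8) = 0.333333·0.0324332 + 0.333333·0.612751 + 0.333333·1 = 0.548395.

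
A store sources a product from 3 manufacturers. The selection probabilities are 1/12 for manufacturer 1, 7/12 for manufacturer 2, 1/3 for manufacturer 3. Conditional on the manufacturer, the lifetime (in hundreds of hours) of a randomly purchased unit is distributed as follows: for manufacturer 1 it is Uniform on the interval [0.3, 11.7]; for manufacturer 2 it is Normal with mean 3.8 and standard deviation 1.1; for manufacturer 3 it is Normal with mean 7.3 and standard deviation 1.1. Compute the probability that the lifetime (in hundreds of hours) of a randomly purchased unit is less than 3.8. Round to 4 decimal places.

Conditional on each manufacturer, P(X < 3.8): 1: 0.307018; 2: 0.5; 3: 0.000731768.
By total probability, P(X < 3.8) = 0.0833333·0.307018 + 0.583333·0.5 + 0.333333·0.000731768 = 0.317495.

0.3175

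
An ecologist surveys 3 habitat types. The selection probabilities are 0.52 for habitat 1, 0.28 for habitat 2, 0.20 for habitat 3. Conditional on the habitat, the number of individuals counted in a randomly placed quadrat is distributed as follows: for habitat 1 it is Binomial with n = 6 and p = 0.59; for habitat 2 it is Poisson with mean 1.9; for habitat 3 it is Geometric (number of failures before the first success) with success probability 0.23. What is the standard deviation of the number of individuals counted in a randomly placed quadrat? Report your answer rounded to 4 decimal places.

2.1704

Per component, 1: μ=3.54, E[X²]=13.983; 2: μ=1.9, E[X²]=5.51; 3: μ=3.34783, E[X²]=25.7637.
E[X] = 0.52·3.54 + 0.28·1.9 + 0.2·3.34783 = 3.04237.
E[X²] = 0.52·13.983 + 0.28·5.51 + 0.2·25.7637 = 13.9667.
Var(X) = E[X²] − (E[X])² = 13.9667 − 9.25599 = 4.71071.
SD(X) = √4.71071 = 2.17042.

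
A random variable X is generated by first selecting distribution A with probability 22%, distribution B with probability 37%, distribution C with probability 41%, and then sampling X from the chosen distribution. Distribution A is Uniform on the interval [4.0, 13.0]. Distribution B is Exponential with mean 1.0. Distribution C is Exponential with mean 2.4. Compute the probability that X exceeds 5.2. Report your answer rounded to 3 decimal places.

Conditional on each component, P(X > 5.2): A: 0.866667; B: 0.00551656; C: 0.114559.
By total probability, P(X > 5.2) = 0.22·0.866667 + 0.37·0.00551656 + 0.41·0.114559 = 0.239677.

0.240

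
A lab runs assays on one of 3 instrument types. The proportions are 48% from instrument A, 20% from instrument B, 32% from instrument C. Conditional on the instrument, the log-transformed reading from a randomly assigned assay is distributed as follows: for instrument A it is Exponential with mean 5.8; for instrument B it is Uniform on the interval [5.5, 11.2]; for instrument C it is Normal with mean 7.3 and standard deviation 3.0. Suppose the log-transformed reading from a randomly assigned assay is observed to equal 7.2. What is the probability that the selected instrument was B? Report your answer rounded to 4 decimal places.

0.3456

Likelihoods f(7.2 | ·): A: 0.0498251; B: 0.175439; C: 0.132907.
Posterior ∝ prior × likelihood. Numerator for B: 0.2·0.175439 = 0.0350877.
Normalizing constant: 0.48·0.0498251 + 0.2·0.175439 + 0.32·0.132907 = 0.101534.
P(B | observation) = 0.0350877 / 0.101534 = 0.345576.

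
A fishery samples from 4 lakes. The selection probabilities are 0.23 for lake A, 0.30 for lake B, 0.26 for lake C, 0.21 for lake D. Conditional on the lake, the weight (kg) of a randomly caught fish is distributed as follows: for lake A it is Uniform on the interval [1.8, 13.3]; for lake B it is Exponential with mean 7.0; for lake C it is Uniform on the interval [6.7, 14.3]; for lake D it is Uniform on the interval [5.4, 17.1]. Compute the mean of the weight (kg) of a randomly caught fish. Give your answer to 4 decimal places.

8.9290

Component means — A: 7.55; B: 7; C: 10.5; D: 11.25.
E[X] = 0.23·7.55 + 0.3·7 + 0.26·10.5 + 0.21·11.25 = 8.929.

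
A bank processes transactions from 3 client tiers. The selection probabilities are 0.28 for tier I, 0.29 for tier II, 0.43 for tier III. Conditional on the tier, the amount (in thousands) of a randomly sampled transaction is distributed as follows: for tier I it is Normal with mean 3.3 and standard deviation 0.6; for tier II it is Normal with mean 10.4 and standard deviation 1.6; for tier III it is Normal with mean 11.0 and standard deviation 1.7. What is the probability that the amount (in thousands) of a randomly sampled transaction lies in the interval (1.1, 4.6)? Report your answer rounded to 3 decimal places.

Conditional on each tier, P(1.1 < X < 4.6): I: 0.984747; II: 0.000144478; III: 8.33697e-05.
By total probability, P(1.1 < X < 4.6) = 0.28·0.984747 + 0.29·0.000144478 + 0.43·8.33697e-05 = 0.275807.

0.276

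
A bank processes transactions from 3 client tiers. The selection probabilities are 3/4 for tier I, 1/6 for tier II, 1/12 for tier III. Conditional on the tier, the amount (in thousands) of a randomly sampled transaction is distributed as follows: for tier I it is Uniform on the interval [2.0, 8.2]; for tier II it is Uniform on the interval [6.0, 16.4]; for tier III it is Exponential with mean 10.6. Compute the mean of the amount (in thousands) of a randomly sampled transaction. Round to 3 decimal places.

6.575

Component means — I: 5.1; II: 11.2; III: 10.6.
E[X] = 0.75·5.1 + 0.166667·11.2 + 0.0833333·10.6 = 6.575.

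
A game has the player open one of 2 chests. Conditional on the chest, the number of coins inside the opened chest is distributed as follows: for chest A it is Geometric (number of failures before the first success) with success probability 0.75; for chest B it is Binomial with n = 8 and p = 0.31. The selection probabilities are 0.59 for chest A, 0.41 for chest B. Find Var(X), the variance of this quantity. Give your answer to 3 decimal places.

2.079

Per component, A: μ=0.333333, E[X²]=0.555556; B: μ=2.48, E[X²]=7.8616.
E[X] = 0.59·0.333333 + 0.41·2.48 = 1.21347.
E[X²] = 0.59·0.555556 + 0.41·7.8616 = 3.55103.
Var(X) = E[X²] − (E[X])² = 3.55103 − 1.4725 = 2.07853.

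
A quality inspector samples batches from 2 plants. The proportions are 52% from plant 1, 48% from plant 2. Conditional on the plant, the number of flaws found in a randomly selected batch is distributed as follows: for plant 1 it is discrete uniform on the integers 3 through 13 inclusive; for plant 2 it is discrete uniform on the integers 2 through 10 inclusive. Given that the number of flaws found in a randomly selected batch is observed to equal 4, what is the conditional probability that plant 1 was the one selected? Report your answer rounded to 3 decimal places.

0.470

Likelihoods P(X=4 | ·): 1: 0.0909091; 2: 0.111111.
Posterior ∝ prior × likelihood. Numerator for 1: 0.52·0.0909091 = 0.0472727.
Normalizing constant: 0.52·0.0909091 + 0.48·0.111111 = 0.100606.
P(1 | observation) = 0.0472727 / 0.100606 = 0.46988.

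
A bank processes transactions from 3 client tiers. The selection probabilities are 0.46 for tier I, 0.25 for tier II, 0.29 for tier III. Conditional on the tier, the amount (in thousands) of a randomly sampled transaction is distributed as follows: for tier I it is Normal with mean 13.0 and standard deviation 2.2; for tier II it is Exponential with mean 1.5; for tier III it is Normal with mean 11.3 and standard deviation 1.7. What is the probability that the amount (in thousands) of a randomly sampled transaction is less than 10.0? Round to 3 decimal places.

0.354

Conditional on each tier, P(X < 10.0): I: 0.086341; II: 0.998727; III: 0.222223.
By total probability, P(X < 10.0) = 0.46·0.086341 + 0.25·0.998727 + 0.29·0.222223 = 0.353843.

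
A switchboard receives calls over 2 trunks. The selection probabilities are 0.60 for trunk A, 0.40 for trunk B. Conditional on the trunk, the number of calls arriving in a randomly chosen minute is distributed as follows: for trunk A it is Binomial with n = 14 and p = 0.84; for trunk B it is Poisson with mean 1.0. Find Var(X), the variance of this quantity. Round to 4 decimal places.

Per component, A: μ=11.76, E[X²]=140.179; B: μ=1, E[X²]=2.
E[X] = 0.6·11.76 + 0.4·1 = 7.456.
E[X²] = 0.6·140.179 + 0.4·2 = 84.9075.
Var(X) = E[X²] − (E[X])² = 84.9075 − 55.5919 = 29.3156.

29.3156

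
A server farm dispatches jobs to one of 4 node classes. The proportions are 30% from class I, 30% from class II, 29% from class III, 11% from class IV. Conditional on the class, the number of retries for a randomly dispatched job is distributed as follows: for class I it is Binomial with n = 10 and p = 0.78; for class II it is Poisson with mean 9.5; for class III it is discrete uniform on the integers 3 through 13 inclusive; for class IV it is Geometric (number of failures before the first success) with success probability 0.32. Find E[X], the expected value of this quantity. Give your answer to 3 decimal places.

7.744

Component means — I: 7.8; II: 9.5; III: 8; IV: 2.125.
E[X] = 0.3·7.8 + 0.3·9.5 + 0.29·8 + 0.11·2.125 = 7.74375.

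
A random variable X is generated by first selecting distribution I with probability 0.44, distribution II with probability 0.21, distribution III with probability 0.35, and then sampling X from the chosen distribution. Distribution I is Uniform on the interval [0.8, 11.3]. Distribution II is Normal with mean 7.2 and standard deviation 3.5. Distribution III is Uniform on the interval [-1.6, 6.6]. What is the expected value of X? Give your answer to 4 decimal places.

Component means — I: 6.05; II: 7.2; III: 2.5.
E[X] = 0.44·6.05 + 0.21·7.2 + 0.35·2.5 = 5.049.

5.0490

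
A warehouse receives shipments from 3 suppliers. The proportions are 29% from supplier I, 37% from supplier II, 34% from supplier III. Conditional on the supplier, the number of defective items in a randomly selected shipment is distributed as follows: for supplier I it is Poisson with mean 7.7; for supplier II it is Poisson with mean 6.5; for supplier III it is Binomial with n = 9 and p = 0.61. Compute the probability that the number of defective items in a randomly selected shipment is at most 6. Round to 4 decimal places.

0.5513

Conditional on each supplier, P(X ≤ 6): I: 0.351369; II: 0.526524; III: 0.748933.
By total probability, P(X ≤ 6) = 0.29·0.351369 + 0.37·0.526524 + 0.34·0.748933 = 0.551348.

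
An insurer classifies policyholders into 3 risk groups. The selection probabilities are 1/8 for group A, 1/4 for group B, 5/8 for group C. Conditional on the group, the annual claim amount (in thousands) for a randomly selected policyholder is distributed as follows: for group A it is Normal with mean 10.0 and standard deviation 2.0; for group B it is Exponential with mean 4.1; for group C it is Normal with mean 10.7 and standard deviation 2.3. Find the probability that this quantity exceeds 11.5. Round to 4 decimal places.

Conditional on each group, P(X > 11.5): A: 0.226627; B: 0.0605142; C: 0.363985.
By total probability, P(X > 11.5) = 0.125·0.226627 + 0.25·0.0605142 + 0.625·0.363985 = 0.270948.

0.2709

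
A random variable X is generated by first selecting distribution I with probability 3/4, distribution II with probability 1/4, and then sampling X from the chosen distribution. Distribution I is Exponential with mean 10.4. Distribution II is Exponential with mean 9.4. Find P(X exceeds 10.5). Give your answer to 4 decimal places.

0.3551

Conditional on each component, P(X > 10.5): I: 0.364359; II: 0.327253.
By total probability, P(X > 10.5) = 0.75·0.364359 + 0.25·0.327253 = 0.355083.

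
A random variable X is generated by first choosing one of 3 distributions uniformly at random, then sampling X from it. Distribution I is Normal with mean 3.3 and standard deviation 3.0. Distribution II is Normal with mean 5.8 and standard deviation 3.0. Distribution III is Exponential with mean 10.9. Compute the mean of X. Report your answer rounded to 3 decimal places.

6.667

Component means — I: 3.3; II: 5.8; III: 10.9.
E[X] = 0.333333·3.3 + 0.333333·5.8 + 0.333333·10.9 = 6.66667.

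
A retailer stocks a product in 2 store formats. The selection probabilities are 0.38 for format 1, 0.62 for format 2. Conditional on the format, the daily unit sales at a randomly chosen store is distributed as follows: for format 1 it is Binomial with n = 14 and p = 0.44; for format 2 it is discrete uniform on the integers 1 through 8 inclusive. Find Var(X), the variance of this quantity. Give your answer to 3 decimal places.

Per component, 1: μ=6.16, E[X²]=41.3952; 2: μ=4.5, E[X²]=25.5.
E[X] = 0.38·6.16 + 0.62·4.5 = 5.1308.
E[X²] = 0.38·41.3952 + 0.62·25.5 = 31.5402.
Var(X) = E[X²] − (E[X])² = 31.5402 − 26.3251 = 5.21507.

5.215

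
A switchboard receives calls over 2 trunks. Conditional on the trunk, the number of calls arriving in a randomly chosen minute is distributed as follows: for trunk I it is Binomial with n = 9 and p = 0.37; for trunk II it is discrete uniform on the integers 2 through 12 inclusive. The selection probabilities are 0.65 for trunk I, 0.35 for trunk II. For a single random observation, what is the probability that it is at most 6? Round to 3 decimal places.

0.799

Conditional on each trunk, P(X ≤ 6): I: 0.984314; II: 0.454545.
By total probability, P(X ≤ 6) = 0.65·0.984314 + 0.35·0.454545 = 0.798895.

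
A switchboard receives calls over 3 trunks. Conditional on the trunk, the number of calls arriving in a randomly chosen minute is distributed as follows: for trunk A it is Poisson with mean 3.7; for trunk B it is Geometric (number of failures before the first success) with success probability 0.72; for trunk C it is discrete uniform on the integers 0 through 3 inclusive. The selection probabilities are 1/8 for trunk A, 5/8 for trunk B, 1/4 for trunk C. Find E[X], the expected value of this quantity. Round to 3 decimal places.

Component means — A: 3.7; B: 0.388889; C: 1.5.
E[X] = 0.125·3.7 + 0.625·0.388889 + 0.25·1.5 = 1.08056.

1.081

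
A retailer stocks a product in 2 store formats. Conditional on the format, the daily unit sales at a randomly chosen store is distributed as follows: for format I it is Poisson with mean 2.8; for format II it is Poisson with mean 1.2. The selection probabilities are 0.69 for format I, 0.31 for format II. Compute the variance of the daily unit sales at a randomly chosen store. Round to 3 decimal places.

2.852

Per component, I: μ=2.8, E[X²]=10.64; II: μ=1.2, E[X²]=2.64.
E[X] = 0.69·2.8 + 0.31·1.2 = 2.304.
E[X²] = 0.69·10.64 + 0.31·2.64 = 8.16.
Var(X) = E[X²] − (E[X])² = 8.16 − 5.30842 = 2.85158.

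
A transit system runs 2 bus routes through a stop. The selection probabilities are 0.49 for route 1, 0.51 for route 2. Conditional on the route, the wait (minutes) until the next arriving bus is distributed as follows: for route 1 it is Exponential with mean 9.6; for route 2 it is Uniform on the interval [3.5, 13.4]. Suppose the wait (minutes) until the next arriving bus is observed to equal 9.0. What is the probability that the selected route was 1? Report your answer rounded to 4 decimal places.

0.2795

Likelihoods f(9.0 | ·): 1: 0.0407923; 2: 0.10101.
Posterior ∝ prior × likelihood. Numerator for 1: 0.49·0.0407923 = 0.0199882.
Normalizing constant: 0.49·0.0407923 + 0.51·0.10101 = 0.0715034.
P(1 | observation) = 0.0199882 / 0.0715034 = 0.279542.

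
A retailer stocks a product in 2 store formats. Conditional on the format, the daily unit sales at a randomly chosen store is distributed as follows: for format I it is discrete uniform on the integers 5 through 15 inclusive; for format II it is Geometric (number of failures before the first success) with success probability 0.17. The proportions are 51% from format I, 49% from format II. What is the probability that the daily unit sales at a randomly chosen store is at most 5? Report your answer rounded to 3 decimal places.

0.376

Conditional on each format, P(X ≤ 5): I: 0.0909091; II: 0.67306.
By total probability, P(X ≤ 5) = 0.51·0.0909091 + 0.49·0.67306 = 0.376163.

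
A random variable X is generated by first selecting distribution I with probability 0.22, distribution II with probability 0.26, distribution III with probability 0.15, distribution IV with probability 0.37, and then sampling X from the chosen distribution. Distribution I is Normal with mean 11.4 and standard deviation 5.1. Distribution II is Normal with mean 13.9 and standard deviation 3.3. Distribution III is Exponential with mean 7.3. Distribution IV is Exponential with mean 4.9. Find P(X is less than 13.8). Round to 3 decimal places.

0.752

Conditional on each component, P(X < 13.8): I: 0.681033; II: 0.487913; III: 0.84899; IV: 0.940175.
By total probability, P(X < 13.8) = 0.22·0.681033 + 0.26·0.487913 + 0.15·0.84899 + 0.37·0.940175 = 0.751898.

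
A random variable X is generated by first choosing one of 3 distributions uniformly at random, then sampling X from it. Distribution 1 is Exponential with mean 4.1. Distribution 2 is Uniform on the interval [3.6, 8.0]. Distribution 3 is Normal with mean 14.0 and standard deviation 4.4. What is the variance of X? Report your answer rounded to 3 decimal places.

Per component, 1: μ=4.1, E[X²]=33.62; 2: μ=5.8, E[X²]=35.2533; 3: μ=14, E[X²]=215.36.
E[X] = 0.333333·4.1 + 0.333333·5.8 + 0.333333·14 = 7.96667.
E[X²] = 0.333333·33.62 + 0.333333·35.2533 + 0.333333·215.36 = 94.7444.
Var(X) = E[X²] − (E[X])² = 94.7444 − 63.4678 = 31.2767.

31.277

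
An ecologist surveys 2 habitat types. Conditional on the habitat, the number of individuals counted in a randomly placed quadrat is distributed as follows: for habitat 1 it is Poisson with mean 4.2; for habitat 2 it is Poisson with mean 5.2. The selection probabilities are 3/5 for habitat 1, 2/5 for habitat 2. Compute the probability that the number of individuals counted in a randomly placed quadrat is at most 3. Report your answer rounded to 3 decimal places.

Conditional on each habitat, P(X ≤ 3): 1: 0.395403; 2: 0.238065.
By total probability, P(X ≤ 3) = 0.6·0.395403 + 0.4·0.238065 = 0.332468.

0.332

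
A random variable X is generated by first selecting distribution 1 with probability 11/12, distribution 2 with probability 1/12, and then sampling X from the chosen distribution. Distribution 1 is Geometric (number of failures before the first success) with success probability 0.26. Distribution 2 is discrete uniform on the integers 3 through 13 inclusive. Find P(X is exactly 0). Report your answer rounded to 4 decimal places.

Conditional on each component, P(X = 0): 1: 0.26; 2: 0.
By total probability, P(X = 0) = 0.916667·0.26 + 0.0833333·0 = 0.238333.

0.2383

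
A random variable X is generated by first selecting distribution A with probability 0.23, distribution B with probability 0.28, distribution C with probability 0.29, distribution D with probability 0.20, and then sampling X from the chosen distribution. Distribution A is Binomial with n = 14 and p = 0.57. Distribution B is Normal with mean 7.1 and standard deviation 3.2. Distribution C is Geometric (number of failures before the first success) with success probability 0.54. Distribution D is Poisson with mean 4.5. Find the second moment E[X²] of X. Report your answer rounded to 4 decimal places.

38.0356

For each component E[X²] = Var + (mean)², giving A: 67.1118; B: 60.65; C: 2.30316; D: 24.75.
Overall E[X²] = 0.23·67.1118 + 0.28·60.65 + 0.29·2.30316 + 0.2·24.75 = 38.0356.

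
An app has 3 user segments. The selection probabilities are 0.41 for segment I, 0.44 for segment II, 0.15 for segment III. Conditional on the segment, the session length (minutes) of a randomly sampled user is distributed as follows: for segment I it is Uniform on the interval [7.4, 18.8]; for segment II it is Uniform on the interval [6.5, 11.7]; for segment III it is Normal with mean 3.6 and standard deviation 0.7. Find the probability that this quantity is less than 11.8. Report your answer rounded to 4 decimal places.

Conditional on each segment, P(X < 11.8): I: 0.385965; II: 1; III: 1.
By total probability, P(X < 11.8) = 0.41·0.385965 + 0.44·1 + 0.15·1 = 0.748246.

0.7482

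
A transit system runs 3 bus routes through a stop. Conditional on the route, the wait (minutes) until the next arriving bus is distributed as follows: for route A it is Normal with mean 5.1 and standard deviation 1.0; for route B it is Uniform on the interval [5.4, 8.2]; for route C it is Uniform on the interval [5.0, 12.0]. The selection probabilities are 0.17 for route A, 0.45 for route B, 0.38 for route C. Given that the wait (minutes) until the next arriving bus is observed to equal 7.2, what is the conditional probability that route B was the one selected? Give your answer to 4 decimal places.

0.7224

Likelihoods f(7.2 | ·): A: 0.0439836; B: 0.357143; C: 0.142857.
Posterior ∝ prior × likelihood. Numerator for B: 0.45·0.357143 = 0.160714.
Normalizing constant: 0.17·0.0439836 + 0.45·0.357143 + 0.38·0.142857 = 0.222477.
P(B | observation) = 0.160714 / 0.222477 = 0.722385.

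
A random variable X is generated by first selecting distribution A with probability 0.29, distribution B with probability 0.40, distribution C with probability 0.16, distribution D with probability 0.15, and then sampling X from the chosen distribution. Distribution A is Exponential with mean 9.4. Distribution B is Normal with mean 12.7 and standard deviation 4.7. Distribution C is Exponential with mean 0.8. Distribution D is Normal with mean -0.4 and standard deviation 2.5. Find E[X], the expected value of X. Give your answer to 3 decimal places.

Component means — A: 9.4; B: 12.7; C: 0.8; D: -0.4.
E[X] = 0.29·9.4 + 0.4·12.7 + 0.16·0.8 + 0.15·-0.4 = 7.874.

7.874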